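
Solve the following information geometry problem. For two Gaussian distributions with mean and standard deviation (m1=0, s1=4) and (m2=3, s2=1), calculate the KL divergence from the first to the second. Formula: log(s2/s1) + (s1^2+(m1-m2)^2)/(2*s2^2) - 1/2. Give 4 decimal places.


KL divergence between normal distributions:
KL = log(s2/s1) + (s1^2 + (m1-m2)^2)/(2*s2^2) - 1/2.
log(1/4) = -1.386294.
(4^2 + (0-3)^2)/(2*1^2) = (16 + 9)/2 = 12.5.
KL = -1.386294 + 12.5 - 0.5 = 10.6137

10.6137


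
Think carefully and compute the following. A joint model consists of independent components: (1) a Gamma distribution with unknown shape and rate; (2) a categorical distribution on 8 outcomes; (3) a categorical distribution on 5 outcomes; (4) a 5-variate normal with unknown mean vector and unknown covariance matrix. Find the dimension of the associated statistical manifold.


The dimension of a statistical manifold equals the number of free
(independent) real parameters of the model. For a product of independent
blocks the parameter counts add.
- Gamma (shape, rate): 2.
- categorical on 8 outcomes (probabilities sum to 1): 8-1 = 7.
- categorical on 5 outcomes (probabilities sum to 1): 5-1 = 4.
- 5-variate normal: 5 (mean) + 5*6/2 = 15 (symmetric covariance) = 20.
Total = 2 + 7 + 4 + 20 = 33.
Dimension = 33

33


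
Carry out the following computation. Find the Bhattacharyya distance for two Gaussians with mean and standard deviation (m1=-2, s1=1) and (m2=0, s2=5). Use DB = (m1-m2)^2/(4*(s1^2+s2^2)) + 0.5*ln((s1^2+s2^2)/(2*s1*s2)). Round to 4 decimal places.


Bhattacharyya distance between two Gaussians:
DB = (m1-m2)^2/(4*(s1^2+s2^2)) + (1/2)*ln((s1^2+s2^2)/(2*s1*s2)).
(m1-m2)^2 = (-2)^2 = 4.
s1^2+s2^2 = 1 + 25 = 26.
term1 = 4/104 = 0.038462.
term2 = 0.5*ln(26/10.0) = 0.477756.
DB = 0.038462 + 0.477756 = 0.5162

0.5162


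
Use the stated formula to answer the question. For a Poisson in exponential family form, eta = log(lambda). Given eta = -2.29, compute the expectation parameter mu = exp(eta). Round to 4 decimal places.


Expectation parameter for Poisson exponential family:
mu = exp(eta).
eta = -2.29.
mu = exp(-2.29) = 0.1013

0.1013


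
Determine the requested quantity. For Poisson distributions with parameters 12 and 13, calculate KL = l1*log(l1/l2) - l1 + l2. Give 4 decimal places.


KL divergence for Poisson:
KL = l1*log(l1/l2) - l1 + l2.
l1 = 12, l2 = 13.
log(12/13) = -0.080043.
l1*log(l1/l2) = 12 * -0.080043 = -0.960512.
KL = -0.960512 - 12 + 13 = 0.0395

0.0395


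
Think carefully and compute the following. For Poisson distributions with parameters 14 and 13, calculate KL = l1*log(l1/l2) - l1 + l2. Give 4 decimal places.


KL divergence for Poisson:
KL = l1*log(l1/l2) - l1 + l2.
l1 = 14, l2 = 13.
log(14/13) = 0.074108.
l1*log(l1/l2) = 14 * 0.074108 = 1.037512.
KL = 1.037512 - 14 + 13 = 0.0375

0.0375


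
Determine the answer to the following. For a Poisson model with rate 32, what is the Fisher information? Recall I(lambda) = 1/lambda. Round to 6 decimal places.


Fisher information for Poisson: I(lambda) = 1/lambda.
lambda = 32.
I(lambda) = 1/32 = 0.031250

0.031250


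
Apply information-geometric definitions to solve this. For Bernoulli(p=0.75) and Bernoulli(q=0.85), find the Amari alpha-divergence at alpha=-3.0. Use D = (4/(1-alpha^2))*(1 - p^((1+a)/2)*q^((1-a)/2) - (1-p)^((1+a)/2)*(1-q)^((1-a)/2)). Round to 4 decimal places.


Amari alpha-divergence:
D = (4/(1-alpha^2))*(1 - p^((1+a)/2)*q^((1-a)/2) - (1-p)^((1+a)/2)*(1-q)^((1-a)/2)).
alpha = -3.0, p = 0.75, q = 0.85.
e1 = (1+alpha)/2 = -1.0, e2 = (1-alpha)/2 = 2.0.
t1 = p^e1 * q^e2 = 0.75^-1.0 * 0.85^2.0 = 0.963333.
t2 = (1-p)^e1 * (1-q)^e2 = 0.25^-1.0 * 0.15^2.0 = 0.09.
4/(1-alpha^2) = -0.5.
D = -0.5*(1 - 0.963333 - 0.09) = 0.0267

0.0267


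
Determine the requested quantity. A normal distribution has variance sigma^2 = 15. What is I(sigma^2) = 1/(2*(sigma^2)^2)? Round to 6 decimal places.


Fisher information for variance: I(sigma^2) = 1/(2*sigma^4).
sigma^2 = 15, so sigma^4 = 225.
I = 1/(2*225) = 1/450 = 0.002222

0.002222


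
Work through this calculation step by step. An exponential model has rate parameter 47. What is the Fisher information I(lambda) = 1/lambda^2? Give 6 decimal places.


Fisher information for exponential: I(lambda) = 1/lambda^2.
lambda = 47, lambda^2 = 2209.
I = 1/2209 = 0.000453

0.000453


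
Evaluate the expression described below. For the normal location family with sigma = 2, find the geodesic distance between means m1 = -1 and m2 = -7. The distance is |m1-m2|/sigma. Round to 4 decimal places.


On the fixed-variance normal subfamily, geodesic distance = |m1-m2|/sigma.
|-1 - -7| = 6.
sigma = 2.
d = 6/2 = 3.0000

3.0000


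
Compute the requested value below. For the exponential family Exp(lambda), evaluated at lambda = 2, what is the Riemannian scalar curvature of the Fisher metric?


This family has a single free parameter, so its statistical manifold
is 1-dimensional. The Riemann curvature tensor of any 1-dimensional
Riemannian manifold vanishes identically, so R = 0.

0


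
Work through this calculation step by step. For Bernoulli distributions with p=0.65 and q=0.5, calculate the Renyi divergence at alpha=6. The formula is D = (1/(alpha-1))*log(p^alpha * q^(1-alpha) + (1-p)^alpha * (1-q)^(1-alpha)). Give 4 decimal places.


Renyi divergence of order alpha between Bernoulli distributions:
D = (1/(alpha-1))*log(p^alpha * q^(1-alpha) + (1-p)^alpha * (1-q)^(1-alpha)).
alpha = 6, p = 0.65, q = 0.5.
p^alpha * q^(1-alpha) = 0.65^6 * 0.5^-5 = 2.413405.
(1-p)^alpha * (1-q)^(1-alpha) = 0.35^6 * 0.5^-5 = 0.058824.
sum = 2.413405 + 0.058824 = 2.472229.
D = (1/5)*log(2.472229) = 0.1810

0.1810


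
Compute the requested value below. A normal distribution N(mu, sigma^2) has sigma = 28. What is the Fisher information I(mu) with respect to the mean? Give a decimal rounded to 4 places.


The Fisher information for the mean of a normal distribution is I(mu) = 1/sigma^2.
sigma = 28, so sigma^2 = 784.
I(mu) = 1/784 = 0.0013

0.0013


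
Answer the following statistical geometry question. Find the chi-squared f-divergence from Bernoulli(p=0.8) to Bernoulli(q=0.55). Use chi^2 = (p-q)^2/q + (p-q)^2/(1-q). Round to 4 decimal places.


Chi-squared divergence between Bernoulli distributions:
chi^2 = (p-q)^2/q + (p-q)^2/(1-q).
p = 0.8, q = 0.55, p-q = 0.25.
(p-q)^2 = 0.0625.
term1 = 0.0625/0.55 = 0.113636.
term2 = 0.0625/0.45 = 0.138889.
chi^2 = 0.113636 + 0.138889 = 0.2525

0.2525


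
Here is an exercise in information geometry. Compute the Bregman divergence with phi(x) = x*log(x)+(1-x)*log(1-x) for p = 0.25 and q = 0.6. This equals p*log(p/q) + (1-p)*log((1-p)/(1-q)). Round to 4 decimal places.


Bregman divergence with negative entropy generator:
D = p*log(p/q) + (1-p)*log((1-p)/(1-q)).
p = 0.25, q = 0.6.
p*log(p/q) = 0.25*log(0.25/0.6) = -0.218867.
(1-p)*log((1-p)/(1-q)) = 0.75*log(0.75/0.4) = 0.471456.
D = -0.218867 + 0.471456 = 0.2526

0.2526


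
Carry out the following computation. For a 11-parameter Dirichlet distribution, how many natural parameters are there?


Exponential family dimension calculation:
Dirichlet with 11 components has 11 natural parameters.

11


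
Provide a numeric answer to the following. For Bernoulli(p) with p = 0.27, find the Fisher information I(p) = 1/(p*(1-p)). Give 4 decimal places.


For Bernoulli(p), Fisher information is I(p) = 1/(p*(1-p)).
p = 0.27, 1-p = 0.73.
p*(1-p) = 0.1971.
I(p) = 1/0.1971 = 5.0736

5.0736


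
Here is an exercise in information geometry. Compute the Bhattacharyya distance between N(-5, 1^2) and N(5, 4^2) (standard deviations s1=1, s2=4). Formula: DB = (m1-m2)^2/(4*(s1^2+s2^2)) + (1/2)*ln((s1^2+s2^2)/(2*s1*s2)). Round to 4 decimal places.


Bhattacharyya distance between two Gaussians:
DB = (m1-m2)^2/(4*(s1^2+s2^2)) + (1/2)*ln((s1^2+s2^2)/(2*s1*s2)).
(m1-m2)^2 = (-10)^2 = 100.
s1^2+s2^2 = 1 + 16 = 17.
term1 = 100/68 = 1.470588.
term2 = 0.5*ln(17/8.0) = 0.376886.
DB = 1.470588 + 0.376886 = 1.8475

1.8475


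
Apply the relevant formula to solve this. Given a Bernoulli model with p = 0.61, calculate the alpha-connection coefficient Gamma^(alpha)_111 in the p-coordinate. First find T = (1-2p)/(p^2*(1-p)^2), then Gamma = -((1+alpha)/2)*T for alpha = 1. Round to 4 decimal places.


Skewness (Amari-Chentsov) tensor: T = (1-2p)/(p^2*(1-p)^2).
p = 0.61, 1-2p = -0.22, p^2 = 0.3721, (1-p)^2 = 0.1521.
T = -0.22/(0.3721 * 0.1521) = -3.887172.
In the p-coordinate, Gamma^(alpha) = Gamma^(0) - (alpha/2)*T with Gamma^(0) = (1/2)*g'(p) = -T/2,
so Gamma^(alpha) = -((1+alpha)/2)*T.
alpha = 1, -(1+alpha)/2 = -1.0.
Gamma = -1.0 * -3.887172 = 3.8872

3.8872


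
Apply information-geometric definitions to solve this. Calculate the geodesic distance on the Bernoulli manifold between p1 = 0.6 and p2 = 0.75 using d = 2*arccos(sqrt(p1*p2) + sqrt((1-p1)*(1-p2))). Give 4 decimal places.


Geodesic distance on Bernoulli manifold:
d(p1,p2) = 2*arccos(sqrt(p1*p2) + sqrt((1-p1)*(1-p2))).
sqrt(p1*p2) = sqrt(0.6*0.75) = 0.67082.
sqrt((1-p1)*(1-p2)) = sqrt(0.4*0.25) = 0.316228.
arg = 0.67082 + 0.316228 = 0.987048.
d = 2*arccos(0.987048) = 0.3222

0.3222


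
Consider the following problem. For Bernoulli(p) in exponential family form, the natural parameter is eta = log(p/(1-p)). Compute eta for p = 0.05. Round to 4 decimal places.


Natural parameter for Bernoulli: eta = log(p/(1-p)).
p = 0.05, 1-p = 0.95.
p/(1-p) = 0.052632.
eta = log(0.052632) = -2.9444

-2.9444


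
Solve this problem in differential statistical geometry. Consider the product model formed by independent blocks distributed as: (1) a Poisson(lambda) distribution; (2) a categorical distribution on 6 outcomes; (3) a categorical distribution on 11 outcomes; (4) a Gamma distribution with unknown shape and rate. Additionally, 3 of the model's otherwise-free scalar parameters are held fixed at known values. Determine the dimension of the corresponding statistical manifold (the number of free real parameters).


The dimension of a statistical manifold equals the number of free
(independent) real parameters of the model. For a product of independent
blocks the parameter counts add.
- Poisson (lambda): 1.
- categorical on 6 outcomes (probabilities sum to 1): 6-1 = 5.
- categorical on 11 outcomes (probabilities sum to 1): 11-1 = 10.
- Gamma (shape, rate): 2.
Total = 1 + 5 + 10 + 2 = 18.
3 parameter(s) fixed at known values: 18 - 3 = 15.
Dimension = 15

15


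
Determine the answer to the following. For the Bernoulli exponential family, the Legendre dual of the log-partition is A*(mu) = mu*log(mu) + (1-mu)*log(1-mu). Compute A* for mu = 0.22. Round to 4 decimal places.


Legendre transform for Bernoulli:
A*(mu) = mu*log(mu) + (1-mu)*log(1-mu).
mu = 0.22, 1-mu = 0.78.
mu*log(mu) = 0.22*log(0.22) = -0.333108.
(1-mu)*log(1-mu) = 0.78*log(0.78) = -0.1938.
A* = -0.333108 + -0.1938 = -0.5269

-0.5269


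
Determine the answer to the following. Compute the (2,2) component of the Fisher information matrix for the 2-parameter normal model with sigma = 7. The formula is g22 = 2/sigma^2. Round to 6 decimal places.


For the 2-parameter normal family, the Fisher metric has:
  g11 = 1/sigma^2, g22 = 2/sigma^2.
sigma = 7, sigma^2 = 49.
g22 = 0.040816

0.040816


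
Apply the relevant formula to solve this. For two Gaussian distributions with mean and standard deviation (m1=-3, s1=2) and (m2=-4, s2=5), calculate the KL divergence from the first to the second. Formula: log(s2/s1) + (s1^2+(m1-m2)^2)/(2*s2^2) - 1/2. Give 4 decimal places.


KL divergence between normal distributions:
KL = log(s2/s1) + (s1^2 + (m1-m2)^2)/(2*s2^2) - 1/2.
log(5/2) = 0.916291.
(2^2 + (-3--4)^2)/(2*5^2) = (4 + 1)/50 = 0.1.
KL = 0.916291 + 0.1 - 0.5 = 0.5163

0.5163


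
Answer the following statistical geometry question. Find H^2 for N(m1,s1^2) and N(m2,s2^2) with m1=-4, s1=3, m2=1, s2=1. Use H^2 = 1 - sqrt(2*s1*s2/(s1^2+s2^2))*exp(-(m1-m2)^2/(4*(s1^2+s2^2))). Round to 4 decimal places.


Squared Hellinger distance for Gaussians:
H^2 = 1 - sqrt(2*s1*s2/(s1^2+s2^2)) * exp(-(m1-m2)^2/(4*(s1^2+s2^2))).
s1^2 = 9, s2^2 = 1, s1^2+s2^2 = 10.
sqrt(2*3*1/(10)) = 0.774597.
(m1-m2)^2 = (-5)^2 = 25.
exp(-25/(4*10)) = exp(-0.625) = 0.535261.
H^2 = 1 - 0.774597*0.535261 = 0.5854

0.5854


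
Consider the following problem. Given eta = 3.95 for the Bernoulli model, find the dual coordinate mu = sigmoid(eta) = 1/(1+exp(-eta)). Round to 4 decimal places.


Dual coordinate (expectation parameter) for Bernoulli:
mu = 1/(1+exp(-eta)).
eta = 3.95.
exp(-eta) = exp(-3.95) = 0.019255.
mu = 1/(1+0.019255) = 0.9811

0.9811


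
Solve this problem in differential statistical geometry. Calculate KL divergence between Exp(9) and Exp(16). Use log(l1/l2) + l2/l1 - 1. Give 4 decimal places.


KL divergence for exponential family:
KL = log(l1/l2) + l2/l1 - 1.
log(9/16) = -0.575364.
16/9 = 1.777778.
KL = -0.575364 + 1.777778 - 1 = 0.2024

0.2024


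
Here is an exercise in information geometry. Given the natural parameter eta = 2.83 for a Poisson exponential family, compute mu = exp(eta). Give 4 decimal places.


Expectation parameter for Poisson exponential family:
mu = exp(eta).
eta = 2.83.
mu = exp(2.83) = 16.9455

16.9455


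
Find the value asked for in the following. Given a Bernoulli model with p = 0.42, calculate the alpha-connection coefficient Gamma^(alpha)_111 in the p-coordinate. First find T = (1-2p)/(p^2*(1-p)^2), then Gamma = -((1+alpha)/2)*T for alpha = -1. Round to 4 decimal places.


Skewness (Amari-Chentsov) tensor: T = (1-2p)/(p^2*(1-p)^2).
p = 0.42, 1-2p = 0.16, p^2 = 0.1764, (1-p)^2 = 0.3364.
T = 0.16/(0.1764 * 0.3364) = 2.696283.
In the p-coordinate, Gamma^(alpha) = Gamma^(0) - (alpha/2)*T with Gamma^(0) = (1/2)*g'(p) = -T/2,
so Gamma^(alpha) = -((1+alpha)/2)*T.
alpha = -1, -(1+alpha)/2 = 0.0.
Gamma = 0.0 * 2.696283 = 0.0000

0.0000


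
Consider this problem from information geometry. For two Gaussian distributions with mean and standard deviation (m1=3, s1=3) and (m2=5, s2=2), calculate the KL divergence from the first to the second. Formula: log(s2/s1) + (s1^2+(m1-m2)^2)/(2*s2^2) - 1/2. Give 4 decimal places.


KL divergence between normal distributions:
KL = log(s2/s1) + (s1^2 + (m1-m2)^2)/(2*s2^2) - 1/2.
log(2/3) = -0.405465.
(3^2 + (3-5)^2)/(2*2^2) = (9 + 4)/8 = 1.625.
KL = -0.405465 + 1.625 - 0.5 = 0.7195

0.7195


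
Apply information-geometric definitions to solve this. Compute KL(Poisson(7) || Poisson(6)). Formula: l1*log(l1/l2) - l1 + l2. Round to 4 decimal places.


KL divergence for Poisson:
KL = l1*log(l1/l2) - l1 + l2.
l1 = 7, l2 = 6.
log(7/6) = 0.154151.
l1*log(l1/l2) = 7 * 0.154151 = 1.079055.
KL = 1.079055 - 7 + 6 = 0.0791

0.0791


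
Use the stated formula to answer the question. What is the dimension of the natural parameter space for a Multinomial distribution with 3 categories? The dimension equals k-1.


Exponential family dimension calculation:
For Multinomial with k=3 categories, dim = k-1 = 2.

2


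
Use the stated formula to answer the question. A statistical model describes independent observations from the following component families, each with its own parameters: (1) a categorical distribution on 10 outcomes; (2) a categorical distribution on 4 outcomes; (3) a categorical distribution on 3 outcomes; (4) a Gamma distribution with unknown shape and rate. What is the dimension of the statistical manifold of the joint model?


The dimension of a statistical manifold equals the number of free
(independent) real parameters of the model. For a product of independent
blocks the parameter counts add.
- categorical on 10 outcomes (probabilities sum to 1): 10-1 = 9.
- categorical on 4 outcomes (probabilities sum to 1): 4-1 = 3.
- categorical on 3 outcomes (probabilities sum to 1): 3-1 = 2.
- Gamma (shape, rate): 2.
Total = 9 + 3 + 2 + 2 = 16.
Dimension = 16

16


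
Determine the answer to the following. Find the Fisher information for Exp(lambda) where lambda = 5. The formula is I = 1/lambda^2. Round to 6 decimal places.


Fisher information for exponential: I(lambda) = 1/lambda^2.
lambda = 5, lambda^2 = 25.
I = 1/25 = 0.040000

0.040000


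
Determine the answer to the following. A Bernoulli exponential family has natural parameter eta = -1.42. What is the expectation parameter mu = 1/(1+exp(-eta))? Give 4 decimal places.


Dual coordinate (expectation parameter) for Bernoulli:
mu = 1/(1+exp(-eta)).
eta = -1.42.
exp(-eta) = exp(1.42) = 4.13712.
mu = 1/(1+4.13712) = 0.1947

0.1947


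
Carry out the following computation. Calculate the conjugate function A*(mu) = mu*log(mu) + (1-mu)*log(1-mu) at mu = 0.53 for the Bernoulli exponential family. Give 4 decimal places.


Legendre transform for Bernoulli:
A*(mu) = mu*log(mu) + (1-mu)*log(1-mu).
mu = 0.53, 1-mu = 0.47.
mu*log(mu) = 0.53*log(0.53) = -0.336485.
(1-mu)*log(1-mu) = 0.47*log(0.47) = -0.354861.
A* = -0.336485 + -0.354861 = -0.6913

-0.6913


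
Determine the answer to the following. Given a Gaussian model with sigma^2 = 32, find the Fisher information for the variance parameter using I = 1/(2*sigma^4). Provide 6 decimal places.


Fisher information for variance: I(sigma^2) = 1/(2*sigma^4).
sigma^2 = 32, so sigma^4 = 1024.
I = 1/(2*1024) = 1/2048 = 0.000488

0.000488


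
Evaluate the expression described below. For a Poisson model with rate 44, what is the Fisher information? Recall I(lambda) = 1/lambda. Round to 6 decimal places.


Fisher information for Poisson: I(lambda) = 1/lambda.
lambda = 44.
I(lambda) = 1/44 = 0.022727

0.022727


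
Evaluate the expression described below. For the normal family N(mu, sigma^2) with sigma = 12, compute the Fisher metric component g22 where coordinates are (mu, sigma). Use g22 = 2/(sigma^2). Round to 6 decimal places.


For the 2-parameter normal family, the Fisher metric has:
  g11 = 1/sigma^2, g22 = 2/sigma^2.
sigma = 12, sigma^2 = 144.
g22 = 0.013889

0.013889


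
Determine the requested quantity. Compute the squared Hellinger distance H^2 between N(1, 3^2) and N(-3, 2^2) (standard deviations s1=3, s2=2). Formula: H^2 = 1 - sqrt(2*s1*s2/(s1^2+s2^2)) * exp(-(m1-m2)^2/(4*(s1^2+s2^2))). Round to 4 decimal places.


Squared Hellinger distance for Gaussians:
H^2 = 1 - sqrt(2*s1*s2/(s1^2+s2^2)) * exp(-(m1-m2)^2/(4*(s1^2+s2^2))).
s1^2 = 9, s2^2 = 4, s1^2+s2^2 = 13.
sqrt(2*3*2/(13)) = 0.960769.
(m1-m2)^2 = (4)^2 = 16.
exp(-16/(4*13)) = exp(-0.307692) = 0.735141.
H^2 = 1 - 0.960769*0.735141 = 0.2937

0.2937


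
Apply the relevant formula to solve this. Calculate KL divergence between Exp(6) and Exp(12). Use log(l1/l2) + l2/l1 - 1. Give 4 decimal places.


KL divergence for exponential family:
KL = log(l1/l2) + l2/l1 - 1.
log(6/12) = -0.693147.
12/6 = 2.0.
KL = -0.693147 + 2.0 - 1 = 0.3069

0.3069


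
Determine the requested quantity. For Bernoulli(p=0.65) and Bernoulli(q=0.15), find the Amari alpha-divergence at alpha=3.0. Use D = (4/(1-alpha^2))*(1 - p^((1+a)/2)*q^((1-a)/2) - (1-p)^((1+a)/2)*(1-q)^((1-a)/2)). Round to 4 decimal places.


Amari alpha-divergence:
D = (4/(1-alpha^2))*(1 - p^((1+a)/2)*q^((1-a)/2) - (1-p)^((1+a)/2)*(1-q)^((1-a)/2)).
alpha = 3.0, p = 0.65, q = 0.15.
e1 = (1+alpha)/2 = 2.0, e2 = (1-alpha)/2 = -1.0.
t1 = p^e1 * q^e2 = 0.65^2.0 * 0.15^-1.0 = 2.816667.
t2 = (1-p)^e1 * (1-q)^e2 = 0.35^2.0 * 0.85^-1.0 = 0.144118.
4/(1-alpha^2) = -0.5.
D = -0.5*(1 - 2.816667 - 0.144118) = 0.9804

0.9804


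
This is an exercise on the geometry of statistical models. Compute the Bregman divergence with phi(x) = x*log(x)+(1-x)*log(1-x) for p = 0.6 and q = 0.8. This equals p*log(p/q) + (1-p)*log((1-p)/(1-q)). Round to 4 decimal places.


Bregman divergence with negative entropy generator:
D = p*log(p/q) + (1-p)*log((1-p)/(1-q)).
p = 0.6, q = 0.8.
p*log(p/q) = 0.6*log(0.6/0.8) = -0.172609.
(1-p)*log((1-p)/(1-q)) = 0.4*log(0.4/0.2) = 0.277259.
D = -0.172609 + 0.277259 = 0.1046

0.1046


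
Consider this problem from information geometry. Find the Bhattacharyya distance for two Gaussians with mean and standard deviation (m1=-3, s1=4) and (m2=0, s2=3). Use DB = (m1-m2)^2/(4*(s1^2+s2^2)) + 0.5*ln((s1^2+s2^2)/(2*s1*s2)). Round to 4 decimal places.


Bhattacharyya distance between two Gaussians:
DB = (m1-m2)^2/(4*(s1^2+s2^2)) + (1/2)*ln((s1^2+s2^2)/(2*s1*s2)).
(m1-m2)^2 = (-3)^2 = 9.
s1^2+s2^2 = 16 + 9 = 25.
term1 = 9/100 = 0.09.
term2 = 0.5*ln(25/24.0) = 0.020411.
DB = 0.09 + 0.020411 = 0.1104

0.1104


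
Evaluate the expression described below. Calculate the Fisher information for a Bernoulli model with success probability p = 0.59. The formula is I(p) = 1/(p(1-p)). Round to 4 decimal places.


For Bernoulli(p), Fisher information is I(p) = 1/(p*(1-p)).
p = 0.59, 1-p = 0.41.
p*(1-p) = 0.2419.
I(p) = 1/0.2419 = 4.1339

4.1339


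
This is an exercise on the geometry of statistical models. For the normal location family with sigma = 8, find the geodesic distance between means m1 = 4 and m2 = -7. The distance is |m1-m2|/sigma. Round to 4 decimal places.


On the fixed-variance normal subfamily, geodesic distance = |m1-m2|/sigma.
|4 - -7| = 11.
sigma = 8.
d = 11/8 = 1.3750

1.3750


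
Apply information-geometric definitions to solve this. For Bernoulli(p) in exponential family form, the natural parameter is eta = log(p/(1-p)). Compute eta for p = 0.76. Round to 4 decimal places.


Natural parameter for Bernoulli: eta = log(p/(1-p)).
p = 0.76, 1-p = 0.24.
p/(1-p) = 3.166667.
eta = log(3.166667) = 1.1527

1.1527


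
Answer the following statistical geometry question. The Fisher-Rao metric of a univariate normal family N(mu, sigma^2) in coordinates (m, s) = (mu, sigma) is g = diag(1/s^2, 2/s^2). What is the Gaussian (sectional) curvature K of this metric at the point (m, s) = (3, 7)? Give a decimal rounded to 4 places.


The metric has the form g = (A dm^2 + B ds^2)/s^2 with A = 1, B = 2.
Substitute u = sqrt(A/B)*m: g = B*(du^2 + ds^2)/s^2, i.e. B times the
Poincare upper half-plane metric, which has constant Gaussian curvature -1.
Scaling a 2D metric by a constant c divides the Gaussian curvature by c,
so K = -1/B = -1/(2) = -0.5000 everywhere (the point (m, s) = (3, 7) is irrelevant:
the curvature is constant).
The requested Gaussian curvature is K = -0.5000.

-0.5000


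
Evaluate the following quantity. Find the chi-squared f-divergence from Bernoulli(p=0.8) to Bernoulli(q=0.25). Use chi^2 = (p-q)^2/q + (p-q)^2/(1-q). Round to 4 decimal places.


Chi-squared divergence between Bernoulli distributions:
chi^2 = (p-q)^2/q + (p-q)^2/(1-q).
p = 0.8, q = 0.25, p-q = 0.55.
(p-q)^2 = 0.3025.
term1 = 0.3025/0.25 = 1.21.
term2 = 0.3025/0.75 = 0.403333.
chi^2 = 1.21 + 0.403333 = 1.6133

1.6133


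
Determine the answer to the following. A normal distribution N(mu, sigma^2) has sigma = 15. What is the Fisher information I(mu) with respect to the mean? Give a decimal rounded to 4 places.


The Fisher information for the mean of a normal distribution is I(mu) = 1/sigma^2.
sigma = 15, so sigma^2 = 225.
I(mu) = 1/225 = 0.0044

0.0044


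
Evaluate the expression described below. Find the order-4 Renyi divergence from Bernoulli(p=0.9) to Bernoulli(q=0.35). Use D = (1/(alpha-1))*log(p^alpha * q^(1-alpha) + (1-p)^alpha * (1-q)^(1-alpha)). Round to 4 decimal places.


Renyi divergence of order alpha between Bernoulli distributions:
D = (1/(alpha-1))*log(p^alpha * q^(1-alpha) + (1-p)^alpha * (1-q)^(1-alpha)).
alpha = 4, p = 0.9, q = 0.35.
p^alpha * q^(1-alpha) = 0.9^4 * 0.35^-3 = 15.302624.
(1-p)^alpha * (1-q)^(1-alpha) = 0.1^4 * 0.65^-3 = 0.000364.
sum = 15.302624 + 0.000364 = 15.302988.
D = (1/3)*log(15.302988) = 0.9093

0.9093


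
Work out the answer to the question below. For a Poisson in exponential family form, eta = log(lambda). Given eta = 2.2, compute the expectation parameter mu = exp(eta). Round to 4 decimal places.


Expectation parameter for Poisson exponential family:
mu = exp(eta).
eta = 2.2.
mu = exp(2.2) = 9.0250

9.0250


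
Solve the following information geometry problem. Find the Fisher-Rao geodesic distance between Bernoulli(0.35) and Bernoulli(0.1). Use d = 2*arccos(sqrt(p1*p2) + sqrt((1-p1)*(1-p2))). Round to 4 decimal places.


Geodesic distance on Bernoulli manifold:
d(p1,p2) = 2*arccos(sqrt(p1*p2) + sqrt((1-p1)*(1-p2))).
sqrt(p1*p2) = sqrt(0.35*0.1) = 0.187083.
sqrt((1-p1)*(1-p2)) = sqrt(0.65*0.9) = 0.764853.
arg = 0.187083 + 0.764853 = 0.951936.
d = 2*arccos(0.951936) = 0.6226

0.6226


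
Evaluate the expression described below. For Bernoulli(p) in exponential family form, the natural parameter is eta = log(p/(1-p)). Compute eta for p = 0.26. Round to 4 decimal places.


Natural parameter for Bernoulli: eta = log(p/(1-p)).
p = 0.26, 1-p = 0.74.
p/(1-p) = 0.351351.
eta = log(0.351351) = -1.0460

-1.0460


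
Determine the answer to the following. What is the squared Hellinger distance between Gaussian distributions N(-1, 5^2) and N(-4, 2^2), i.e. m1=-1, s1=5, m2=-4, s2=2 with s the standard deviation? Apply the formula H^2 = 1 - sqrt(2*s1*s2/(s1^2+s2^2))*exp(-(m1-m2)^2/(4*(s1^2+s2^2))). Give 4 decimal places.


Squared Hellinger distance for Gaussians:
H^2 = 1 - sqrt(2*s1*s2/(s1^2+s2^2)) * exp(-(m1-m2)^2/(4*(s1^2+s2^2))).
s1^2 = 25, s2^2 = 4, s1^2+s2^2 = 29.
sqrt(2*5*2/(29)) = 0.830455.
(m1-m2)^2 = (3)^2 = 9.
exp(-9/(4*29)) = exp(-0.077586) = 0.925347.
H^2 = 1 - 0.830455*0.925347 = 0.2315

0.2315


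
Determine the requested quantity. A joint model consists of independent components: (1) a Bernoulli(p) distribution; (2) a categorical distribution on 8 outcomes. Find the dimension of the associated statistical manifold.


The dimension of a statistical manifold equals the number of free
(independent) real parameters of the model. For a product of independent
blocks the parameter counts add.
- Bernoulli (p): 1.
- categorical on 8 outcomes (probabilities sum to 1): 8-1 = 7.
Total = 1 + 7 = 8.
Dimension = 8

8


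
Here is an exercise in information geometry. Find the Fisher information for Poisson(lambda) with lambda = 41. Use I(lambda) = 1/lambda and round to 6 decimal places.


Fisher information for Poisson: I(lambda) = 1/lambda.
lambda = 41.
I(lambda) = 1/41 = 0.024390

0.024390


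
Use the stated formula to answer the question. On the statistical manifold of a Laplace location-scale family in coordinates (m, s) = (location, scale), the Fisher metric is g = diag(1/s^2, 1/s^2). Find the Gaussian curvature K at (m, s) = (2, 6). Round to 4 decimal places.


The metric has the form g = (A dm^2 + B ds^2)/s^2 with A = 1, B = 1.
Substitute u = sqrt(A/B)*m: g = B*(du^2 + ds^2)/s^2, i.e. B times the
Poincare upper half-plane metric, which has constant Gaussian curvature -1.
Scaling a 2D metric by a constant c divides the Gaussian curvature by c,
so K = -1/B = -1/(1) = -1.0000 everywhere (the point (m, s) = (2, 6) is irrelevant:
the curvature is constant).
The requested Gaussian curvature is K = -1.0000.

-1.0000


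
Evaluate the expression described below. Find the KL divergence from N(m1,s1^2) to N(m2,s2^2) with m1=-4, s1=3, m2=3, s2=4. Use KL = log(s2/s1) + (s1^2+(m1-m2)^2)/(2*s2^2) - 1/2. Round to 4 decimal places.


KL divergence between normal distributions:
KL = log(s2/s1) + (s1^2 + (m1-m2)^2)/(2*s2^2) - 1/2.
log(4/3) = 0.287682.
(3^2 + (-4-3)^2)/(2*4^2) = (9 + 49)/32 = 1.8125.
KL = 0.287682 + 1.8125 - 0.5 = 1.6002

1.6002


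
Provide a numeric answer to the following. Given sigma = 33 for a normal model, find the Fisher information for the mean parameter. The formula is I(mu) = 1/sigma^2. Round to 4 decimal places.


The Fisher information for the mean of a normal distribution is I(mu) = 1/sigma^2.
sigma = 33, so sigma^2 = 1089.
I(mu) = 1/1089 = 0.0009

0.0009


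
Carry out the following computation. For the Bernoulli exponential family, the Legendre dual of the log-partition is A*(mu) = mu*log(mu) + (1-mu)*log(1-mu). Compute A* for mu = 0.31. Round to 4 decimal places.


Legendre transform for Bernoulli:
A*(mu) = mu*log(mu) + (1-mu)*log(1-mu).
mu = 0.31, 1-mu = 0.69.
mu*log(mu) = 0.31*log(0.31) = -0.363067.
(1-mu)*log(1-mu) = 0.69*log(0.69) = -0.256034.
A* = -0.363067 + -0.256034 = -0.6191

-0.6191


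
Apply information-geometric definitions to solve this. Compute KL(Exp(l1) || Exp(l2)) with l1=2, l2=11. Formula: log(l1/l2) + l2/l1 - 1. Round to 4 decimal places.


KL divergence for exponential family:
KL = log(l1/l2) + l2/l1 - 1.
log(2/11) = -1.704748.
11/2 = 5.5.
KL = -1.704748 + 5.5 - 1 = 2.7953

2.7953


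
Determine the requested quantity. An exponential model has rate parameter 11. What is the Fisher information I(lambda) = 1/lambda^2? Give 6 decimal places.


Fisher information for exponential: I(lambda) = 1/lambda^2.
lambda = 11, lambda^2 = 121.
I = 1/121 = 0.008264

0.008264


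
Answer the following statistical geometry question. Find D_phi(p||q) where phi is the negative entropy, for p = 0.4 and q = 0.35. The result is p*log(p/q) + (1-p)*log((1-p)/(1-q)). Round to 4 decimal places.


Bregman divergence with negative entropy generator:
D = p*log(p/q) + (1-p)*log((1-p)/(1-q)).
p = 0.4, q = 0.35.
p*log(p/q) = 0.4*log(0.4/0.35) = 0.053413.
(1-p)*log((1-p)/(1-q)) = 0.6*log(0.6/0.65) = -0.048026.
D = 0.053413 + -0.048026 = 0.0054

0.0054


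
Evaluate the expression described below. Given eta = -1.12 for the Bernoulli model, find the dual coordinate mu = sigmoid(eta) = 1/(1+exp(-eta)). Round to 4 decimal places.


Dual coordinate (expectation parameter) for Bernoulli:
mu = 1/(1+exp(-eta)).
eta = -1.12.
exp(-eta) = exp(1.12) = 3.064854.
mu = 1/(1+3.064854) = 0.2460

0.2460


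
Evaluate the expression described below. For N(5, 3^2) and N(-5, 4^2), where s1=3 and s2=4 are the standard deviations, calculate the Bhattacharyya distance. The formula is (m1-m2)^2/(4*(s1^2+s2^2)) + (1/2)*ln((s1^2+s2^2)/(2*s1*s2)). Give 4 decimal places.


Bhattacharyya distance between two Gaussians:
DB = (m1-m2)^2/(4*(s1^2+s2^2)) + (1/2)*ln((s1^2+s2^2)/(2*s1*s2)).
(m1-m2)^2 = (10)^2 = 100.
s1^2+s2^2 = 9 + 16 = 25.
term1 = 100/100 = 1.0.
term2 = 0.5*ln(25/24.0) = 0.020411.
DB = 1.0 + 0.020411 = 1.0204

1.0204


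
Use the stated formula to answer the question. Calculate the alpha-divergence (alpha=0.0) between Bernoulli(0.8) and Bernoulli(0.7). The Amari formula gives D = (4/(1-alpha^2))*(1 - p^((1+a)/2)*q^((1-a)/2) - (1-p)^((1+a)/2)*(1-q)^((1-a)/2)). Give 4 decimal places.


Amari alpha-divergence:
D = (4/(1-alpha^2))*(1 - p^((1+a)/2)*q^((1-a)/2) - (1-p)^((1+a)/2)*(1-q)^((1-a)/2)).
alpha = 0.0, p = 0.8, q = 0.7.
e1 = (1+alpha)/2 = 0.5, e2 = (1-alpha)/2 = 0.5.
t1 = p^e1 * q^e2 = 0.8^0.5 * 0.7^0.5 = 0.748331.
t2 = (1-p)^e1 * (1-q)^e2 = 0.2^0.5 * 0.3^0.5 = 0.244949.
4/(1-alpha^2) = 4.0.
D = 4.0*(1 - 0.748331 - 0.244949) = 0.0269

0.0269


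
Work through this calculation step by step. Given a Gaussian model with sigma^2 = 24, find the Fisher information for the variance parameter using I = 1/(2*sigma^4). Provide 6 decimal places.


Fisher information for variance: I(sigma^2) = 1/(2*sigma^4).
sigma^2 = 24, so sigma^4 = 576.
I = 1/(2*576) = 1/1152 = 0.000868

0.000868


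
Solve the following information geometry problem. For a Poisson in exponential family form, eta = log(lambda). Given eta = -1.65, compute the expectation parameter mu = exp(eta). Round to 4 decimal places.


Expectation parameter for Poisson exponential family:
mu = exp(eta).
eta = -1.65.
mu = exp(-1.65) = 0.1920

0.1920


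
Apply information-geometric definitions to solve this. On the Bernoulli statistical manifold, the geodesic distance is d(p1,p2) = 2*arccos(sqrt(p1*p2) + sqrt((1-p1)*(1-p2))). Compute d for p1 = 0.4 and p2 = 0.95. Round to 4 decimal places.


Geodesic distance on Bernoulli manifold:
d(p1,p2) = 2*arccos(sqrt(p1*p2) + sqrt((1-p1)*(1-p2))).
sqrt(p1*p2) = sqrt(0.4*0.95) = 0.616441.
sqrt((1-p1)*(1-p2)) = sqrt(0.6*0.05) = 0.173205.
arg = 0.616441 + 0.173205 = 0.789646.
d = 2*arccos(0.789646) = 1.3211

1.3211


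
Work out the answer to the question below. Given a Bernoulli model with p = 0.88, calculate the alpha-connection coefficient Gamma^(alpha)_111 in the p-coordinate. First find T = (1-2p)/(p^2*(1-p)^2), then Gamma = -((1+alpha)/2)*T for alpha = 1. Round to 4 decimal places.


Skewness (Amari-Chentsov) tensor: T = (1-2p)/(p^2*(1-p)^2).
p = 0.88, 1-2p = -0.76, p^2 = 0.7744, (1-p)^2 = 0.0144.
T = -0.76/(0.7744 * 0.0144) = -68.153122.
In the p-coordinate, Gamma^(alpha) = Gamma^(0) - (alpha/2)*T with Gamma^(0) = (1/2)*g'(p) = -T/2,
so Gamma^(alpha) = -((1+alpha)/2)*T.
alpha = 1, -(1+alpha)/2 = -1.0.
Gamma = -1.0 * -68.153122 = 68.1531

68.1531


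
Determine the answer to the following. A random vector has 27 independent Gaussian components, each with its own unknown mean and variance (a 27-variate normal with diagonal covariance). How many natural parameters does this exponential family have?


Exponential family dimension calculation:
Each univariate normal has two natural parameters (mu/sigma^2 and -1/(2 sigma^2)).
With 27 independent components, dim = 2 * 27 = 54.

54


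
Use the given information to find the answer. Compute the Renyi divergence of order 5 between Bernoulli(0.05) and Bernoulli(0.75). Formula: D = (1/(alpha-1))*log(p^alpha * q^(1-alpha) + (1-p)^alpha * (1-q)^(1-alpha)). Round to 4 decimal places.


Renyi divergence of order alpha between Bernoulli distributions:
D = (1/(alpha-1))*log(p^alpha * q^(1-alpha) + (1-p)^alpha * (1-q)^(1-alpha)).
alpha = 5, p = 0.05, q = 0.75.
p^alpha * q^(1-alpha) = 0.05^5 * 0.75^-4 = 1e-06.
(1-p)^alpha * (1-q)^(1-alpha) = 0.95^5 * 0.25^-4 = 198.08792.
sum = 1e-06 + 198.08792 = 198.087921.
D = (1/4)*log(198.087921) = 1.3222

1.3222


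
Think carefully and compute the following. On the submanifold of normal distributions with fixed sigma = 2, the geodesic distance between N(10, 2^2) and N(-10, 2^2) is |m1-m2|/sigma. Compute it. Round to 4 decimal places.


On the fixed-variance normal subfamily, geodesic distance = |m1-m2|/sigma.
|10 - -10| = 20.
sigma = 2.
d = 20/2 = 10.0000

10.0000


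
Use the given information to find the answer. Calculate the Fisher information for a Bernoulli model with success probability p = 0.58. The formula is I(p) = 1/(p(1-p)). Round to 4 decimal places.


For Bernoulli(p), Fisher information is I(p) = 1/(p*(1-p)).
p = 0.58, 1-p = 0.42.
p*(1-p) = 0.2436.
I(p) = 1/0.2436 = 4.1051

4.1051


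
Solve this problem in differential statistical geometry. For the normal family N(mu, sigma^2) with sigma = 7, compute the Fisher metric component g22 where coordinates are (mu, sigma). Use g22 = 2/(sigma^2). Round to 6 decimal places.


For the 2-parameter normal family, the Fisher metric has:
  g11 = 1/sigma^2, g22 = 2/sigma^2.
sigma = 7, sigma^2 = 49.
g22 = 0.040816

0.040816


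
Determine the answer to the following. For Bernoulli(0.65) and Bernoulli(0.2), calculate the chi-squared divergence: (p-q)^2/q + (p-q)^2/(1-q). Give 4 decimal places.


Chi-squared divergence between Bernoulli distributions:
chi^2 = (p-q)^2/q + (p-q)^2/(1-q).
p = 0.65, q = 0.2, p-q = 0.45.
(p-q)^2 = 0.2025.
term1 = 0.2025/0.2 = 1.0125.
term2 = 0.2025/0.8 = 0.253125.
chi^2 = 1.0125 + 0.253125 = 1.2656

1.2656


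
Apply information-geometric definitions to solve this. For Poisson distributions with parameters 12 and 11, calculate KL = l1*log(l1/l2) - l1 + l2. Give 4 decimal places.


KL divergence for Poisson:
KL = l1*log(l1/l2) - l1 + l2.
l1 = 12, l2 = 11.
log(12/11) = 0.087011.
l1*log(l1/l2) = 12 * 0.087011 = 1.044137.
KL = 1.044137 - 12 + 11 = 0.0441

0.0441


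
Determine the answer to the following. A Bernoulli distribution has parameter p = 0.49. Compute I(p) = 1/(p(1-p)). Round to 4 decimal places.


For Bernoulli(p), Fisher information is I(p) = 1/(p*(1-p)).
p = 0.49, 1-p = 0.51.
p*(1-p) = 0.2499.
I(p) = 1/0.2499 = 4.0016

4.0016


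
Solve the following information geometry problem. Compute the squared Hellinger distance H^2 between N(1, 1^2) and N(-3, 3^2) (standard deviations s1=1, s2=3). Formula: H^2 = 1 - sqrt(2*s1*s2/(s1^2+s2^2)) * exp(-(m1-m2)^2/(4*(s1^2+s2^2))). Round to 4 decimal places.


Squared Hellinger distance for Gaussians:
H^2 = 1 - sqrt(2*s1*s2/(s1^2+s2^2)) * exp(-(m1-m2)^2/(4*(s1^2+s2^2))).
s1^2 = 1, s2^2 = 9, s1^2+s2^2 = 10.
sqrt(2*1*3/(10)) = 0.774597.
(m1-m2)^2 = (4)^2 = 16.
exp(-16/(4*10)) = exp(-0.4) = 0.67032.
H^2 = 1 - 0.774597*0.67032 = 0.4808

0.4808


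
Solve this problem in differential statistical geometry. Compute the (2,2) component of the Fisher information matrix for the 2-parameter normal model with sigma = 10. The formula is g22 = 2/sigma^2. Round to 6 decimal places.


For the 2-parameter normal family, the Fisher metric has:
  g11 = 1/sigma^2, g22 = 2/sigma^2.
sigma = 10, sigma^2 = 100.
g22 = 0.020000

0.020000


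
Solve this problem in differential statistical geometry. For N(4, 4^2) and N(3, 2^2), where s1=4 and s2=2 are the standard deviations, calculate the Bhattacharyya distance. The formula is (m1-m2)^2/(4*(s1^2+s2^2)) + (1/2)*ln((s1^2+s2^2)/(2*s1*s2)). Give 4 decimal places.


Bhattacharyya distance between two Gaussians:
DB = (m1-m2)^2/(4*(s1^2+s2^2)) + (1/2)*ln((s1^2+s2^2)/(2*s1*s2)).
(m1-m2)^2 = (1)^2 = 1.
s1^2+s2^2 = 16 + 4 = 20.
term1 = 1/80 = 0.0125.
term2 = 0.5*ln(20/16.0) = 0.111572.
DB = 0.0125 + 0.111572 = 0.1241

0.1241


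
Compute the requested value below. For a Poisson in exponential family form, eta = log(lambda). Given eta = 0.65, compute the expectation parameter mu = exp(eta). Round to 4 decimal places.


Expectation parameter for Poisson exponential family:
mu = exp(eta).
eta = 0.65.
mu = exp(0.65) = 1.9155

1.9155


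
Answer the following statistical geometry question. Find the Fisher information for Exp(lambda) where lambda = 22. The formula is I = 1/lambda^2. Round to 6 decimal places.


Fisher information for exponential: I(lambda) = 1/lambda^2.
lambda = 22, lambda^2 = 484.
I = 1/484 = 0.002066

0.002066


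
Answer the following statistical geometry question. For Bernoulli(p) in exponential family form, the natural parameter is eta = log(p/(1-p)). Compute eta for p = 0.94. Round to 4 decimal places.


Natural parameter for Bernoulli: eta = log(p/(1-p)).
p = 0.94, 1-p = 0.06.
p/(1-p) = 15.666667.
eta = log(15.666667) = 2.7515

2.7515


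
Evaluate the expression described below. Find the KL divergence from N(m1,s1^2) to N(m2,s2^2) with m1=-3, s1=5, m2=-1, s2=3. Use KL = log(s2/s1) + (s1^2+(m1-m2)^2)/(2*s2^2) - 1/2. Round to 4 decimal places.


KL divergence between normal distributions:
KL = log(s2/s1) + (s1^2 + (m1-m2)^2)/(2*s2^2) - 1/2.
log(3/5) = -0.510826.
(5^2 + (-3--1)^2)/(2*3^2) = (25 + 4)/18 = 1.611111.
KL = -0.510826 + 1.611111 - 0.5 = 0.6003

0.6003


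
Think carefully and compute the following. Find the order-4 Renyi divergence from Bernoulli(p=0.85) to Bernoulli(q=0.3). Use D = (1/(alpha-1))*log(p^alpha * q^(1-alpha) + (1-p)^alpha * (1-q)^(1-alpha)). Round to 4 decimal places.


Renyi divergence of order alpha between Bernoulli distributions:
D = (1/(alpha-1))*log(p^alpha * q^(1-alpha) + (1-p)^alpha * (1-q)^(1-alpha)).
alpha = 4, p = 0.85, q = 0.3.
p^alpha * q^(1-alpha) = 0.85^4 * 0.3^-3 = 19.333565.
(1-p)^alpha * (1-q)^(1-alpha) = 0.15^4 * 0.7^-3 = 0.001476.
sum = 19.333565 + 0.001476 = 19.335041.
D = (1/3)*log(19.335041) = 0.9873

0.9873


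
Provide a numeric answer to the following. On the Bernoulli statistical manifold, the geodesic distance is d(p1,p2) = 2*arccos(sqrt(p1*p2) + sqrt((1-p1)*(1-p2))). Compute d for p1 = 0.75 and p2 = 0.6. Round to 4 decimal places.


Geodesic distance on Bernoulli manifold:
d(p1,p2) = 2*arccos(sqrt(p1*p2) + sqrt((1-p1)*(1-p2))).
sqrt(p1*p2) = sqrt(0.75*0.6) = 0.67082.
sqrt((1-p1)*(1-p2)) = sqrt(0.25*0.4) = 0.316228.
arg = 0.67082 + 0.316228 = 0.987048.
d = 2*arccos(0.987048) = 0.3222

0.3222


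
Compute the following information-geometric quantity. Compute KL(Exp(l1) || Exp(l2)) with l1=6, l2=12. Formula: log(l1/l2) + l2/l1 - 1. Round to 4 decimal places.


KL divergence for exponential family:
KL = log(l1/l2) + l2/l1 - 1.
log(6/12) = -0.693147.
12/6 = 2.0.
KL = -0.693147 + 2.0 - 1 = 0.3069

0.3069
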